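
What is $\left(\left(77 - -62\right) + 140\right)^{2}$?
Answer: $77841$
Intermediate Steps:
$\left(\left(77 - -62\right) + 140\right)^{2} = \left(\left(77 + 62\right) + 140\right)^{2} = \left(139 + 140\right)^{2} = 279^{2} = 77841$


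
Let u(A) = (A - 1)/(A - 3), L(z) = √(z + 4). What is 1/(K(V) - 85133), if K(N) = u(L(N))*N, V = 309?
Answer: -12892321/1093499413694 - 309*√313/1093499413694 ≈ -1.1795e-5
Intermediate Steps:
L(z) = √(4 + z)
u(A) = (-1 + A)/(-3 + A)
K(N) = N*(-1 + √(4 + N))/(-3 + √(4 + N)) (K(N) = ((-1 + √(4 + N))/(-3 + √(4 + N)))*N = N*(-1 + √(4 + N))/(-3 + √(4 + N)))
1/(K(V) - 85133) = 1/(309*(-1 + √(4 + 309))/(-3 + √(4 + 309)) - 85133) = 1/(309*(-1 + √313)/(-3 + √313) - 85133) = 1/(-85133 + 309*(-1 + √313)/(-3 + √313))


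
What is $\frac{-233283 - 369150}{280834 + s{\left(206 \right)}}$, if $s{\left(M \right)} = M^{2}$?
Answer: $- \frac{602433}{323270} \approx -1.8636$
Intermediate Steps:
$\frac{-233283 - 369150}{280834 + s{\left(206 \right)}} = \frac{-233283 - 369150}{280834 + 206^{2}} = - \frac{602433}{280834 + 42436} = - \frac{602433}{323270}$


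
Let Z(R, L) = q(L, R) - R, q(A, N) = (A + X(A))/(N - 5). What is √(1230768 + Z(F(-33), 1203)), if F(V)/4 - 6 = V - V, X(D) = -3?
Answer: 2*√111080346/19 ≈ 1109.4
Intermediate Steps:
F(V) = 24 (F(V) = 24 + 4*(V - V) = 24 + 4*0 = 24 + 0 = 24)
q(A, N) = (-3 + A)/(-5 + N) (q(A, N) = (A - 3)/(N - 5) = (-3 + A)/(-5 + N))
Z(R, L) = -R + (-3 + L)/(-5 + R) (Z(R, L) = (-3 + L)/(-5 + R) - R = -R + (-3 + L)/(-5 + R))
√(1230768 + Z(F(-33), 1203)) = √(1230768 + (-3 + 1203 - 1*24*(-5 + 24))/(-5 + 24)) = √(1230768 + (-3 + 1203 - 1*24*19)/19) = √(1230768 + (-3 + 1203 - 456)/19) = √(1230768 + (1/19)*744) = √(1230768 + 744/19) = √(23385336/19) = 2*√111080346/19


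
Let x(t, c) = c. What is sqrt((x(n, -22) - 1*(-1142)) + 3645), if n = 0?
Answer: sqrt(4765) ≈ 69.029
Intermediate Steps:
sqrt((x(n, -22) - 1*(-1142)) + 3645) = sqrt((-22 - 1*(-1142)) + 3645) = sqrt((-22 + 1142) + 3645) = sqrt(1120 + 3645) = sqrt(4765)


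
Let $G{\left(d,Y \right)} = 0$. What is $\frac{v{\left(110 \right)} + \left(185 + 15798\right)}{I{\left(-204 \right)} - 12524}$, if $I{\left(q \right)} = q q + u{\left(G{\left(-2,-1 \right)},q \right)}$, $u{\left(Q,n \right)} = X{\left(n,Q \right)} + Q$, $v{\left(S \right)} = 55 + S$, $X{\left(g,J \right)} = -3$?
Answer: $\frac{16148}{29089} \approx 0.55512$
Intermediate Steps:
$u{\left(Q,n \right)} = -3 + Q$
$I{\left(q \right)} = -3 + q^{2}$ ($I{\left(q \right)} = q q + \left(-3 + 0\right) = q^{2} - 3 = -3 + q^{2}$)
$\frac{v{\left(110 \right)} + \left(185 + 15798\right)}{I{\left(-204 \right)} - 12524} = \frac{\left(55 + 110\right) + \left(185 + 15798\right)}{\left(-3 + \left(-204\right)^{2}\right) - 12524} = \frac{165 + 15983}{\left(-3 + 41616\right) - 12524} = \frac{16148}{41613 - 12524} = \frac{16148}{29089}$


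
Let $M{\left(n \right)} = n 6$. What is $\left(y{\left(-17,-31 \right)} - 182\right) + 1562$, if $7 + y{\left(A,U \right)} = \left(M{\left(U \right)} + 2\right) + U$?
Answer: $1158$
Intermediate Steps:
$M{\left(n \right)} = 6 n$
$y{\left(A,U \right)} = -5 + 7 U$ ($y{\left(A,U \right)} = -7 + \left(\left(6 U + 2\right) + U\right) = -7 + \left(\left(2 + 6 U\right) + U\right) = -7 + \left(2 + 7 U\right) = -5 + 7 U$)
$\left(y{\left(-17,-31 \right)} - 182\right) + 1562 = \left(\left(-5 + 7 \left(-31\right)\right) - 182\right) + 1562 = \left(\left(-5 - 217\right) - 182\right) + 1562 = \left(-222 - 182\right) + 1562 = -404 + 1562 = 1158$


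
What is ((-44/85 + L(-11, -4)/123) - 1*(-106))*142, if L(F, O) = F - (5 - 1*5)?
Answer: 156467386/10455 ≈ 14966.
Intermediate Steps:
L(F, O) = F (L(F, O) = F - (5 - 5) = F - 1*0 = F + 0 = F)
((-44/85 + L(-11, -4)/123) - 1*(-106))*142 = ((-44/85 - 11/123) - 1*(-106))*142 = ((-44*1/85 - 11*1/123) + 106)*142 = ((-44/85 - 11/123) + 106)*142 = (-6347/10455 + 106)*142 = (1101883/10455)*142 = 156467386/10455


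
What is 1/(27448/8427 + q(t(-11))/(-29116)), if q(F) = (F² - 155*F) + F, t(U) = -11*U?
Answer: 245360532/832824979 ≈ 0.29461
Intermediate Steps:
q(F) = F² - 154*F
1/(27448/8427 + q(t(-11))/(-29116)) = 1/(27448/8427 + ((-11*(-11))*(-154 - 11*(-11)))/(-29116)) = 1/(27448*(1/8427) + (121*(-154 + 121))*(-1/29116)) = 1/(27448/8427 + (121*(-33))*(-1/29116)) = 1/(27448/8427 - 3993*(-1/29116)) = 1/(27448/8427 + 3993/29116) = 1/(832824979/245360532) = 245360532/832824979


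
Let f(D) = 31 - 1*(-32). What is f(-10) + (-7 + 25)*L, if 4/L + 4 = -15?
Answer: 1125/19 ≈ 59.211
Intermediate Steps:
L = -4/19 (L = 4/(-4 - 15) = 4/(-19) = 4*(-1/19) = -4/19 ≈ -0.21053)
f(D) = 63 (f(D) = 31 + 32 = 63)
f(-10) + (-7 + 25)*L = 63 + (-7 + 25)*(-4/19) = 63 + 18*(-4/19) = 63 - 72/19 = 1125/19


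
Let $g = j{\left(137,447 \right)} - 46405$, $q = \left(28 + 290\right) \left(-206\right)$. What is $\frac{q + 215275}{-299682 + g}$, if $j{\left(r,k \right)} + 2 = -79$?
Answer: $- \frac{149767}{346168} \approx -0.43264$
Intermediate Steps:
$j{\left(r,k \right)} = -81$ ($j{\left(r,k \right)} = -2 - 79 = -81$)
$q = -65508$ ($q = 318 \left(-206\right) = -65508$)
$g = -46486$ ($g = -81 - 46405 = -46486$)
$\frac{q + 215275}{-299682 + g} = \frac{-65508 + 215275}{-299682 - 46486} = \frac{149767}{-346168} = 149767 \left(- \frac{1}{346168}\right) = - \frac{149767}{346168}$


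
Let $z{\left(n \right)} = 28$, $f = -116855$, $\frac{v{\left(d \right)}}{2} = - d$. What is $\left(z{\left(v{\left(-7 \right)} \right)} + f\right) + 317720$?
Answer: $200893$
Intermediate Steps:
$v{\left(d \right)} = - 2 d$ ($v{\left(d \right)} = 2 \left(- d\right) = - 2 d$)
$\left(z{\left(v{\left(-7 \right)} \right)} + f\right) + 317720 = \left(28 - 116855\right) + 317720 = -116827 + 317720 = 200893$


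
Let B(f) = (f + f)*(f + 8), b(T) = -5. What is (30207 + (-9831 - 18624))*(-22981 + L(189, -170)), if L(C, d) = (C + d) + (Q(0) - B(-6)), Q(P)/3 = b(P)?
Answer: -40213656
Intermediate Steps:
Q(P) = -15 (Q(P) = 3*(-5) = -15)
B(f) = 2*f*(8 + f) (B(f) = (2*f)*(8 + f) = 2*f*(8 + f))
L(C, d) = 9 + C + d (L(C, d) = (C + d) + (-15 - 2*(-6)*(8 - 6)) = (C + d) + (-15 - 2*(-6)*2) = (C + d) + (-15 - 1*(-24)) = (C + d) + (-15 + 24) = (C + d) + 9 = 9 + C + d)
(30207 + (-9831 - 18624))*(-22981 + L(189, -170)) = (30207 + (-9831 - 18624))*(-22981 + (9 + 189 - 170)) = (30207 - 28455)*(-22981 + 28) = 1752*(-22953) = -40213656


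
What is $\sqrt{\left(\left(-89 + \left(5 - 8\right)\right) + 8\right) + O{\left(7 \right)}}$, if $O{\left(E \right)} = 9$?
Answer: $5 i \sqrt{3} \approx 8.6602 i$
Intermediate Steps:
$\sqrt{\left(\left(-89 + \left(5 - 8\right)\right) + 8\right) + O{\left(7 \right)}} = \sqrt{\left(\left(-89 + \left(5 - 8\right)\right) + 8\right) + 9} = \sqrt{\left(\left(-89 - 3\right) + 8\right) + 9} = \sqrt{\left(-92 + 8\right) + 9} = \sqrt{-84 + 9} = \sqrt{-75} = 5 i \sqrt{3}$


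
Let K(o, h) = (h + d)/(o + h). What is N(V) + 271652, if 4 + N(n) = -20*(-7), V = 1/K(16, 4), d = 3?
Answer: 271788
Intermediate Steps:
K(o, h) = (3 + h)/(h + o) (K(o, h) = (h + 3)/(o + h) = (3 + h)/(h + o))
V = 20/7 (V = 1/((3 + 4)/(4 + 16)) = 1/(7/20) = 20/7 ≈ 2.8571)
N(n) = 136 (N(n) = -4 - 20*(-7) = -4 + 140 = 136)
N(V) + 271652 = 136 + 271652 = 271788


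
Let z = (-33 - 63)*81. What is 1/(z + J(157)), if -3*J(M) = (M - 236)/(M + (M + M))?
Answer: -1413/10987409 ≈ -0.00012860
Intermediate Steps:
z = -7776 (z = -96*81 = -7776)
J(M) = -(-236 + M)/(9*M) (J(M) = -(M - 236)/(3*(M + (M + M))) = -(-236 + M)/(3*(M + 2*M)) = -(-236 + M)/(3*(3*M)) = -(-236 + M)*1/(3*M)/3 = -(-236 + M)/(9*M))
1/(z + J(157)) = 1/(-7776 + (1/9)*(236 - 1*157)/157) = 1/(-7776 + (1/9)*(1/157)*(236 - 157)) = 1/(-7776 + (1/9)*(1/157)*79) = 1/(-7776 + 79/1413) = 1/(-10987409/1413) = -1413/10987409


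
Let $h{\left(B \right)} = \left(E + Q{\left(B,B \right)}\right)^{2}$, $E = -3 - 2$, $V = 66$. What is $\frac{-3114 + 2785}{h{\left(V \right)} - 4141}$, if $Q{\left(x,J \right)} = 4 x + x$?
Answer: $- \frac{329}{101484} \approx -0.0032419$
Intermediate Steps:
$Q{\left(x,J \right)} = 5 x$
$E = -5$
$h{\left(B \right)} = \left(-5 + 5 B\right)^{2}$
$\frac{-3114 + 2785}{h{\left(V \right)} - 4141} = \frac{-3114 + 2785}{25 \left(-1 + 66\right)^{2} - 4141} = - \frac{329}{25 \cdot 65^{2} - 4141} = - \frac{329}{25 \cdot 4225 - 4141} = - \frac{329}{105625 - 4141} = - \frac{329}{101484}$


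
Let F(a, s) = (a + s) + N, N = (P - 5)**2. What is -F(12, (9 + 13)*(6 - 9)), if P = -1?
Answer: 18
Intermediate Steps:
N = 36 (N = (-1 - 5)**2 = (-6)**2 = 36)
F(a, s) = 36 + a + s (F(a, s) = (a + s) + 36 = 36 + a + s)
-F(12, (9 + 13)*(6 - 9)) = -(36 + 12 + (9 + 13)*(6 - 9)) = -(36 + 12 + 22*(-3)) = -(36 + 12 - 66) = -1*(-18) = 18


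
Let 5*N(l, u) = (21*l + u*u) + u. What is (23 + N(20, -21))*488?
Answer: 93208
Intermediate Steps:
N(l, u) = u/5 + u**2/5 + 21*l/5 (N(l, u) = ((21*l + u*u) + u)/5 = ((21*l + u**2) + u)/5 = ((u**2 + 21*l) + u)/5 = (u + u**2 + 21*l)/5 = u/5 + u**2/5 + 21*l/5)
(23 + N(20, -21))*488 = (23 + ((1/5)*(-21) + (1/5)*(-21)**2 + (21/5)*20))*488 = (23 + (-21/5 + (1/5)*441 + 84))*488 = (23 + (-21/5 + 441/5 + 84))*488 = (23 + 168)*488 = 191*488 = 93208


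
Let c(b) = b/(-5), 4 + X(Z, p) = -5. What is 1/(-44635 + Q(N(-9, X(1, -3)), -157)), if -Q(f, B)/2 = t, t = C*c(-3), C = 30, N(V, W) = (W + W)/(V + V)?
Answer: -1/44671 ≈ -2.2386e-5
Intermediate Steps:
X(Z, p) = -9 (X(Z, p) = -4 - 5 = -9)
N(V, W) = W/V (N(V, W) = (2*W)/((2*V)) = (2*W)*(1/(2*V)) = W/V)
c(b) = -b/5 (c(b) = b*(-⅕) = -b/5)
t = 18 (t = 30*(-⅕*(-3)) = 30*(⅗) = 18)
Q(f, B) = -36 (Q(f, B) = -2*18 = -36)
1/(-44635 + Q(N(-9, X(1, -3)), -157)) = 1/(-44635 - 36) = 1/(-44671) = -1/44671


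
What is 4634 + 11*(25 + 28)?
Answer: 5217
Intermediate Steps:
4634 + 11*(25 + 28) = 4634 + 11*53 = 4634 + 583 = 5217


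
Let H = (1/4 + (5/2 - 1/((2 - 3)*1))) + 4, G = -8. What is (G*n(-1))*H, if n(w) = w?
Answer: 62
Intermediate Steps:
H = 31/4 (H = (1/4 + (5*(1/2) - 1/((-1*1)))) + 4 = (1/4 + (5/2 - 1/(-1))) + 4 = (1/4 + (5/2 - 1*(-1))) + 4 = (1/4 + (5/2 + 1)) + 4 = (1/4 + 7/2) + 4 = 15/4 + 4 = 31/4 ≈ 7.7500)
(G*n(-1))*H = -8*(-1)*(31/4) = 8*(31/4) = 62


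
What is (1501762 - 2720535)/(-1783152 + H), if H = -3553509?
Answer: 1218773/5336661 ≈ 0.22838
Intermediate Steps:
(1501762 - 2720535)/(-1783152 + H) = (1501762 - 2720535)/(-1783152 - 3553509) = -1218773/(-5336661) = -1218773*(-1/5336661) = 1218773/5336661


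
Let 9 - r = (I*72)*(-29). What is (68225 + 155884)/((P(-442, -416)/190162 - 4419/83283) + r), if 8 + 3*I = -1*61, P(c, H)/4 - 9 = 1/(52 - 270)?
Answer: -3792850468038513/812613129120343 ≈ -4.6675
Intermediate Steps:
P(c, H) = 3922/109 (P(c, H) = 36 + 4/(52 - 270) = 36 + 4/(-218) = 36 + 4*(-1/218) = 36 - 2/109 = 3922/109)
I = -23 (I = -8/3 + (-1*61)/3 = -8/3 + (⅓)*(-61) = -8/3 - 61/3 = -23)
r = -48015 (r = 9 - (-23*72)*(-29) = 9 - (-1656)*(-29) = 9 - 1*48024 = 9 - 48024 = -48015)
(68225 + 155884)/((P(-442, -416)/190162 - 4419/83283) + r) = (68225 + 155884)/(((3922/109)/190162 - 4419/83283) - 48015) = 224109/(((3922/109)*(1/190162) - 4419*1/83283) - 48015) = 224109/((1961/10363829 - 1473/27761) - 48015) = 224109/(-894792988/16924132757 - 48015) = 224109/(-812613129120343/16924132757) = 224109*(-16924132757/812613129120343) = -3792850468038513/812613129120343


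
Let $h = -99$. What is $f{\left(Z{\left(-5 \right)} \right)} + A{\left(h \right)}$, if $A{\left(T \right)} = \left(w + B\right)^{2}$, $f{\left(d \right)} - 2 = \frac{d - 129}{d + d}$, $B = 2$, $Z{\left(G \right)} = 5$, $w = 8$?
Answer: $\frac{448}{5} \approx 89.6$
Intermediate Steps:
$f{\left(d \right)} = 2 + \frac{-129 + d}{2 d}$ ($f{\left(d \right)} = 2 + \frac{d - 129}{d + d} = 2 + \frac{-129 + d}{2 d}$)
$A{\left(T \right)} = 100$ ($A{\left(T \right)} = \left(8 + 2\right)^{2} = 10^{2} = 100$)
$f{\left(Z{\left(-5 \right)} \right)} + A{\left(h \right)} = \frac{-129 + 5 \cdot 5}{2 \cdot 5} + 100 = \frac{1}{2} \cdot \frac{1}{5} \left(-129 + 25\right) + 100 = \frac{1}{2} \cdot \frac{1}{5} \left(-104\right) + 100 = - \frac{52}{5} + 100 = \frac{448}{5}$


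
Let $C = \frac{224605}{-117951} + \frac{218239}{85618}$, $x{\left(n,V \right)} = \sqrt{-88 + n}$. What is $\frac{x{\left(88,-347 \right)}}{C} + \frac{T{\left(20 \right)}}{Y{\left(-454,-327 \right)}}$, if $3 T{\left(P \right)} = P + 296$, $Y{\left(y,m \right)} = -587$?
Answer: $- \frac{316}{1761} \approx -0.17944$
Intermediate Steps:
$C = \frac{6511277399}{10098728718}$ ($C = 224605 \left(- \frac{1}{117951}\right) + 218239 \cdot \frac{1}{85618} = - \frac{224605}{117951} + \frac{218239}{85618} = \frac{6511277399}{10098728718} \approx 0.64476$)
$T{\left(P \right)} = \frac{296}{3} + \frac{P}{3}$ ($T{\left(P \right)} = \frac{P + 296}{3} = \frac{296 + P}{3} = \frac{296}{3} + \frac{P}{3}$)
$\frac{x{\left(88,-347 \right)}}{C} + \frac{T{\left(20 \right)}}{Y{\left(-454,-327 \right)}} = \frac{\sqrt{-88 + 88}}{\frac{6511277399}{10098728718}} + \frac{\frac{296}{3} + \frac{1}{3} \cdot 20}{-587} = \sqrt{0} \cdot \frac{10098728718}{6511277399} + \left(\frac{296}{3} + \frac{20}{3}\right) \left(- \frac{1}{587}\right) = 0 \cdot \frac{10098728718}{6511277399} + \frac{316}{3} \left(- \frac{1}{587}\right) = 0 - \frac{316}{1761} = - \frac{316}{1761}$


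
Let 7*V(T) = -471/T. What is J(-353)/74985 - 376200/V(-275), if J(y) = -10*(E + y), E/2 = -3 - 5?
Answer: -1206733566378/784843 ≈ -1.5375e+6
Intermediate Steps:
E = -16 (E = 2*(-3 - 5) = 2*(-8) = -16)
V(T) = -471/(7*T) (V(T) = (-471/T)/7 = -471/(7*T))
J(y) = 160 - 10*y (J(y) = -10*(-16 + y) = 160 - 10*y)
J(-353)/74985 - 376200/V(-275) = (160 - 10*(-353))/74985 - 376200/((-471/7/(-275))) = (160 + 3530)*(1/74985) - 376200/((-471/7*(-1/275))) = 3690*(1/74985) - 376200/471/1925 = 246/4999 - 376200*1925/471 = 246/4999 - 241395000/157 = -1206733566378/784843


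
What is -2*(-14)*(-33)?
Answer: -924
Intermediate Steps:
-2*(-14)*(-33) = 28*(-33) = -924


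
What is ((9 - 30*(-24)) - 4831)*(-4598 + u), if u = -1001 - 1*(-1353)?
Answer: 17417092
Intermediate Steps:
u = 352 (u = -1001 + 1353 = 352)
((9 - 30*(-24)) - 4831)*(-4598 + u) = ((9 - 30*(-24)) - 4831)*(-4598 + 352) = ((9 + 720) - 4831)*(-4246) = (729 - 4831)*(-4246) = -4102*(-4246) = 17417092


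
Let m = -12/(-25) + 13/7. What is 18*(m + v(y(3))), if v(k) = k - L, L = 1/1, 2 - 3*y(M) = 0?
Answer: 6312/175 ≈ 36.069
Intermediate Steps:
y(M) = ⅔ (y(M) = ⅔ - ⅓*0 = ⅔ + 0 = ⅔)
L = 1
v(k) = -1 + k (v(k) = k - 1*1 = k - 1 = -1 + k)
m = 409/175 (m = -12*(-1/25) + 13*(⅐) = 12/25 + 13/7 = 409/175 ≈ 2.3371)
18*(m + v(y(3))) = 18*(409/175 + (-1 + ⅔)) = 18*(409/175 - ⅓) = 18*(1052/525) = 6312/175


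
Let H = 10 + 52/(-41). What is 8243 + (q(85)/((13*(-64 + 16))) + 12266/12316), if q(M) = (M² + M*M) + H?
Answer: 40473759847/4923321 ≈ 8220.8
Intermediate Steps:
H = 358/41 (H = 10 + 52*(-1/41) = 10 - 52/41 = 358/41 ≈ 8.7317)
q(M) = 358/41 + 2*M² (q(M) = (M² + M*M) + 358/41 = (M² + M²) + 358/41 = 2*M² + 358/41 = 358/41 + 2*M²)
8243 + (q(85)/((13*(-64 + 16))) + 12266/12316) = 8243 + ((358/41 + 2*85²)/((13*(-64 + 16))) + 12266/12316) = 8243 + ((358/41 + 2*7225)/((13*(-48))) + 12266*(1/12316)) = 8243 + ((358/41 + 14450)/(-624) + 6133/6158) = 8243 + ((592808/41)*(-1/624) + 6133/6158) = 8243 + (-74101/3198 + 6133/6158) = 8243 - 109175156/4923321 = 40473759847/4923321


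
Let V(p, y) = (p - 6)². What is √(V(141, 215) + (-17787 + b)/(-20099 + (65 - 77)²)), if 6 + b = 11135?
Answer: √7257364766015/19955 ≈ 135.00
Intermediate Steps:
b = 11129 (b = -6 + 11135 = 11129)
V(p, y) = (-6 + p)²
√(V(141, 215) + (-17787 + b)/(-20099 + (65 - 77)²)) = √((-6 + 141)² + (-17787 + 11129)/(-20099 + (65 - 77)²)) = √(135² - 6658/(-20099 + (-12)²)) = √(18225 - 6658/(-20099 + 144)) = √(18225 - 6658/(-19955)) = √(18225 - 6658*(-1/19955)) = √(18225 + 6658/19955) = √(363686533/19955) = √7257364766015/19955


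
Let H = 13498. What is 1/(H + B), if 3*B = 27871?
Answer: 3/68365 ≈ 4.3882e-5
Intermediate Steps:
B = 27871/3 (B = (⅓)*27871 = 27871/3 ≈ 9290.3)
1/(H + B) = 1/(13498 + 27871/3) = 1/(68365/3) = 3/68365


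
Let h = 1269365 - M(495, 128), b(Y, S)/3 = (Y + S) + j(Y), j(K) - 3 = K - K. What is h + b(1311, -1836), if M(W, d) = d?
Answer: 1267671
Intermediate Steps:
j(K) = 3 (j(K) = 3 + (K - K) = 3 + 0 = 3)
b(Y, S) = 9 + 3*S + 3*Y (b(Y, S) = 3*((Y + S) + 3) = 3*((S + Y) + 3) = 3*(3 + S + Y) = 9 + 3*S + 3*Y)
h = 1269237 (h = 1269365 - 1*128 = 1269365 - 128 = 1269237)
h + b(1311, -1836) = 1269237 + (9 + 3*(-1836) + 3*1311) = 1269237 + (9 - 5508 + 3933) = 1269237 - 1566 = 1267671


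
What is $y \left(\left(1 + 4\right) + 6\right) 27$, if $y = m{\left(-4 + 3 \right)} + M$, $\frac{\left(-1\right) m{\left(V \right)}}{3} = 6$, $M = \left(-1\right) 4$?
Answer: $-6534$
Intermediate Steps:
$M = -4$
$m{\left(V \right)} = -18$ ($m{\left(V \right)} = \left(-3\right) 6 = -18$)
$y = -22$ ($y = -18 - 4 = -22$)
$y \left(\left(1 + 4\right) + 6\right) 27 = - 22 \left(\left(1 + 4\right) + 6\right) 27 = - 22 \left(5 + 6\right) 27 = - 22 \cdot 11 \cdot 27 = \left(-22\right) 297 = -6534$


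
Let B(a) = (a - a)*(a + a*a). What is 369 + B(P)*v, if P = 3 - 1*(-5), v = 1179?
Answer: 369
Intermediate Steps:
P = 8 (P = 3 + 5 = 8)
B(a) = 0 (B(a) = 0*(a + a²) = 0)
369 + B(P)*v = 369 + 0*1179 = 369 + 0 = 369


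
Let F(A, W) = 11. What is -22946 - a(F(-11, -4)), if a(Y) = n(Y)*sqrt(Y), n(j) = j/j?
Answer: -22946 - sqrt(11) ≈ -22949.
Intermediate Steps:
n(j) = 1
a(Y) = sqrt(Y) (a(Y) = 1*sqrt(Y) = sqrt(Y))
-22946 - a(F(-11, -4)) = -22946 - sqrt(11)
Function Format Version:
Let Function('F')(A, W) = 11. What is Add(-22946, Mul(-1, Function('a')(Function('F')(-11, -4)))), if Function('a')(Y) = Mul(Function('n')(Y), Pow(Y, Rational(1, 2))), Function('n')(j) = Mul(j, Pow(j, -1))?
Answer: Add(-22946, Mul(-1, Pow(11, Rational(1, 2)))) ≈ -22949.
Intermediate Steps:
Function('n')(j) = 1
Function('a')(Y) = Pow(Y, Rational(1, 2)) (Function('a')(Y) = Mul(1, Pow(Y, Rational(1, 2))) = Pow(Y, Rational(1, 2)))
Add(-22946, Mul(-1, Function('a')(Function('F')(-11, -4)))) = Add(-22946, Mul(-1, Pow(11, Rational(1, 2))))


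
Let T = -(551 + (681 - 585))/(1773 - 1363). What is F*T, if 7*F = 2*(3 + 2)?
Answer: -647/287 ≈ -2.2544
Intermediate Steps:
T = -647/410 (T = -(551 + 96)/410 = -647/410 ≈ -1.5780)
F = 10/7 (F = (2*(3 + 2))/7 = (2*5)/7 = (1/7)*10 = 10/7 ≈ 1.4286)
F*T = (10/7)*(-647/410) = -647/287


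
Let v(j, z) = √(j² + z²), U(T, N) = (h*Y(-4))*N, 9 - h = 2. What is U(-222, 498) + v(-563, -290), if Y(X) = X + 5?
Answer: 3486 + √401069 ≈ 4119.3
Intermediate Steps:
h = 7 (h = 9 - 1*2 = 9 - 2 = 7)
Y(X) = 5 + X
U(T, N) = 7*N (U(T, N) = (7*(5 - 4))*N = (7*1)*N = 7*N)
U(-222, 498) + v(-563, -290) = 7*498 + √((-563)² + (-290)²) = 3486 + √(316969 + 84100) = 3486 + √401069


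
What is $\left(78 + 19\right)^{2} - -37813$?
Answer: $47222$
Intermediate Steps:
$\left(78 + 19\right)^{2} - -37813 = 97^{2} + 37813 = 9409 + 37813 = 47222$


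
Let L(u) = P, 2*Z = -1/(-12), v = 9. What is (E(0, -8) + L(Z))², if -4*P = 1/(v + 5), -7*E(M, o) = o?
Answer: 81/64 ≈ 1.2656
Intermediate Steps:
E(M, o) = -o/7
Z = 1/24 (Z = (-1/(-12))/2 = (-1*(-1/12))/2 = (½)*(1/12) = 1/24 ≈ 0.041667)
P = -1/56 (P = -1/(4*(9 + 5)) = -¼/14 = -¼*1/14 = -1/56 ≈ -0.017857)
L(u) = -1/56
(E(0, -8) + L(Z))² = (-⅐*(-8) - 1/56)² = (8/7 - 1/56)² = (9/8)² = 81/64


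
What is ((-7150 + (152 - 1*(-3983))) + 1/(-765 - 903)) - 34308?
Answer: -62254765/1668 ≈ -37323.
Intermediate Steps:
((-7150 + (152 - 1*(-3983))) + 1/(-765 - 903)) - 34308 = ((-7150 + (152 + 3983)) + 1/(-1668)) - 34308 = ((-7150 + 4135) - 1/1668) - 34308 = (-3015 - 1/1668) - 34308 = -5029021/1668 - 34308 = -62254765/1668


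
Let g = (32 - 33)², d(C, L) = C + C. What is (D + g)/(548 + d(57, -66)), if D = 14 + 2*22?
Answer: 59/662 ≈ 0.089124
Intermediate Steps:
d(C, L) = 2*C
g = 1 (g = (-1)² = 1)
D = 58 (D = 14 + 44 = 58)
(D + g)/(548 + d(57, -66)) = (58 + 1)/(548 + 2*57) = 59/(548 + 114) = 59/662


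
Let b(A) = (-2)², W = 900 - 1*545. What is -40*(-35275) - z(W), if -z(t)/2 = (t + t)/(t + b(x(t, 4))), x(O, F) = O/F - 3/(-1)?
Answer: 506550420/359 ≈ 1.4110e+6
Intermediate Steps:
x(O, F) = 3 + O/F (x(O, F) = O/F - 3*(-1) = O/F + 3 = 3 + O/F)
W = 355 (W = 900 - 545 = 355)
b(A) = 4
z(t) = -4*t/(4 + t) (z(t) = -2*(t + t)/(t + 4) = -2*2*t/(4 + t) = -4*t/(4 + t))
-40*(-35275) - z(W) = -40*(-35275) - (-4)*355/(4 + 355) = 1411000 - (-4)*355/359 = 1411000 - 1*(-1420/359) = 1411000 + 1420/359 = 506550420/359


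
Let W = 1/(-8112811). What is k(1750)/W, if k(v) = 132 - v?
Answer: 13126528198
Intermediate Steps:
W = -1/8112811 ≈ -1.2326e-7
k(1750)/W = (132 - 1*1750)/(-1/8112811) = (132 - 1750)*(-8112811) = -1618*(-8112811) = 13126528198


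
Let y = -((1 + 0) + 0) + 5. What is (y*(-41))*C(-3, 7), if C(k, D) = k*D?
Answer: 3444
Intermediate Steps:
y = 4 (y = -(1 + 0) + 5 = -1*1 + 5 = -1 + 5 = 4)
C(k, D) = D*k
(y*(-41))*C(-3, 7) = (4*(-41))*(7*(-3)) = -164*(-21) = 3444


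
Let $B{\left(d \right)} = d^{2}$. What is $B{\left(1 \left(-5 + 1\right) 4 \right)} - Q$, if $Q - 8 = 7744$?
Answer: $-7496$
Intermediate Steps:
$Q = 7752$ ($Q = 8 + 7744 = 7752$)
$B{\left(1 \left(-5 + 1\right) 4 \right)} - Q = \left(1 \left(-5 + 1\right) 4\right)^{2} - 7752 = \left(1 \left(-4\right) 4\right)^{2} - 7752 = \left(\left(-4\right) 4\right)^{2} - 7752 = \left(-16\right)^{2} - 7752 = 256 - 7752 = -7496$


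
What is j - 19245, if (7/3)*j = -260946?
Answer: -131079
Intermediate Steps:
j = -111834 (j = (3/7)*(-260946) = -111834)
j - 19245 = -111834 - 19245 = -131079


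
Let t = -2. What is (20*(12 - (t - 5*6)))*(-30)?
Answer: -26400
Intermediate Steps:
(20*(12 - (t - 5*6)))*(-30) = (20*(12 - (-2 - 5*6)))*(-30) = (20*(12 - (-2 - 30)))*(-30) = (20*(12 - 1*(-32)))*(-30) = (20*(12 + 32))*(-30) = (20*44)*(-30) = 880*(-30) = -26400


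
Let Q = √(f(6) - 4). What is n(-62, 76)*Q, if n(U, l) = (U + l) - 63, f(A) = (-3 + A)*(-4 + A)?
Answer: -49*√2 ≈ -69.297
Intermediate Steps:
f(A) = (-4 + A)*(-3 + A)
n(U, l) = -63 + U + l
Q = √2 (Q = √((12 + 6² - 7*6) - 4) = √((12 + 36 - 42) - 4) = √(6 - 4) = √2 ≈ 1.4142)
n(-62, 76)*Q = (-63 - 62 + 76)*√2 = -49*√2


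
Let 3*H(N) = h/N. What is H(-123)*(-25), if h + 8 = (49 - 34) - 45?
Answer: -950/369 ≈ -2.5745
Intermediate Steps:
h = -38 (h = -8 + ((49 - 34) - 45) = -8 + (15 - 45) = -8 - 30 = -38)
H(N) = -38/(3*N) (H(N) = (-38/N)/3 = -38/(3*N))
H(-123)*(-25) = -38/3/(-123)*(-25) = -38/3*(-1/123)*(-25) = (38/369)*(-25) = -950/369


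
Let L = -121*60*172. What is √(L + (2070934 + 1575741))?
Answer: √2397955 ≈ 1548.5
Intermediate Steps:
L = -1248720 (L = -7260*172 = -1248720)
√(L + (2070934 + 1575741)) = √(-1248720 + (2070934 + 1575741)) = √(-1248720 + 3646675) = √2397955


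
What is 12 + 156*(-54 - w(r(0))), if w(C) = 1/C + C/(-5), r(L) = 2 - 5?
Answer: -42268/5 ≈ -8453.6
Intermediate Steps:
r(L) = -3
w(C) = 1/C - C/5 (w(C) = 1/C + C*(-1/5) = 1/C - C/5)
12 + 156*(-54 - w(r(0))) = 12 + 156*(-54 - (1/(-3) - 1/5*(-3))) = 12 + 156*(-54 - (-1/3 + 3/5)) = 12 + 156*(-54 - 1*4/15) = 12 + 156*(-54 - 4/15) = 12 + 156*(-814/15) = 12 - 42328/5 = -42268/5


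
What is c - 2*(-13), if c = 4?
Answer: 30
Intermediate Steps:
c - 2*(-13) = 4 - 2*(-13) = 4 + 26 = 30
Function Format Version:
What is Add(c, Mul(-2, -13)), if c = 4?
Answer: 30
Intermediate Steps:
Add(c, Mul(-2, -13)) = Add(4, Mul(-2, -13)) = Add(4, 26) = 30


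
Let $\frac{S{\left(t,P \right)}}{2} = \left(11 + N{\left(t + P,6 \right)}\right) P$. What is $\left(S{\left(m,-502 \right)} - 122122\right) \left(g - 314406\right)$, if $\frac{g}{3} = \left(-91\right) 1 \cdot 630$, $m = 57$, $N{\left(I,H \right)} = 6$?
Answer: $67701459240$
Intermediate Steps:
$S{\left(t,P \right)} = 34 P$ ($S{\left(t,P \right)} = 2 \left(11 + 6\right) P = 2 \cdot 17 P = 34 P$)
$g = -171990$ ($g = 3 \left(-91\right) 1 \cdot 630 = 3 \left(\left(-91\right) 630\right) = 3 \left(-57330\right) = -171990$)
$\left(S{\left(m,-502 \right)} - 122122\right) \left(g - 314406\right) = \left(34 \left(-502\right) - 122122\right) \left(-171990 - 314406\right) = \left(-17068 - 122122\right) \left(-486396\right) = \left(-139190\right) \left(-486396\right) = 67701459240$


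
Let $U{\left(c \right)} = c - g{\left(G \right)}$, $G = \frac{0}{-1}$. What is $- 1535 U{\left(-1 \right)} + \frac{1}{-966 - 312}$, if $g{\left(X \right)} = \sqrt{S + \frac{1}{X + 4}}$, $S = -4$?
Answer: $\frac{1961729}{1278} + \frac{1535 i \sqrt{15}}{2} \approx 1535.0 + 2972.5 i$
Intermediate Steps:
$G = 0$ ($G = 0 \left(-1\right) = 0$)
$g{\left(X \right)} = \sqrt{-4 + \frac{1}{4 + X}}$ ($g{\left(X \right)} = \sqrt{-4 + \frac{1}{X + 4}} = \sqrt{-4 + \frac{1}{4 + X}}$)
$U{\left(c \right)} = c - \frac{i \sqrt{15}}{2}$ ($U{\left(c \right)} = c - \sqrt{\frac{-15 - 0}{4 + 0}} = c - \sqrt{\frac{-15 + 0}{4}} = c - \sqrt{\frac{1}{4} \left(-15\right)} = c - \sqrt{- \frac{15}{4}} = c - \frac{i \sqrt{15}}{2}$)
$- 1535 U{\left(-1 \right)} + \frac{1}{-966 - 312} = - 1535 \left(-1 - \frac{i \sqrt{15}}{2}\right) + \frac{1}{-966 - 312} = \left(1535 + \frac{1535 i \sqrt{15}}{2}\right) + \frac{1}{-1278} = \left(1535 + \frac{1535 i \sqrt{15}}{2}\right) - \frac{1}{1278} = \frac{1961729}{1278} + \frac{1535 i \sqrt{15}}{2}$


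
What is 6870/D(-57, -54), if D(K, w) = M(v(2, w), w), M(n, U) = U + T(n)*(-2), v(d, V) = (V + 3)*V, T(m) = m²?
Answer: -1145/2528181 ≈ -0.00045289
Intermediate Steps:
v(d, V) = V*(3 + V) (v(d, V) = (3 + V)*V = V*(3 + V))
M(n, U) = U - 2*n² (M(n, U) = U + n²*(-2) = U - 2*n²)
D(K, w) = w - 2*w²*(3 + w)²
6870/D(-57, -54) = 6870/((-54*(1 - 2*(-54)*(3 - 54)²))) = 6870/((-54*(1 - 2*(-54)*(-51)²))) = 6870/((-54*(1 - 2*(-54)*2601))) = 6870/((-54*(1 + 280908))) = 6870/((-54*280909)) = 6870/(-15169086) = 6870*(-1/15169086) = -1145/2528181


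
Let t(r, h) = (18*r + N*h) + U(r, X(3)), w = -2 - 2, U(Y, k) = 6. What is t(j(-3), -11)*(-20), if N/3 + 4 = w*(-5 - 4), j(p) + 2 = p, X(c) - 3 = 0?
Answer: 22800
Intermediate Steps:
X(c) = 3 (X(c) = 3 + 0 = 3)
j(p) = -2 + p
w = -4
N = 96 (N = -12 + 3*(-4*(-5 - 4)) = -12 + 3*(-4*(-9)) = -12 + 3*36 = -12 + 108 = 96)
t(r, h) = 6 + 18*r + 96*h (t(r, h) = (18*r + 96*h) + 6 = 6 + 18*r + 96*h)
t(j(-3), -11)*(-20) = (6 + 18*(-2 - 3) + 96*(-11))*(-20) = (6 + 18*(-5) - 1056)*(-20) = (6 - 90 - 1056)*(-20) = -1140*(-20) = 22800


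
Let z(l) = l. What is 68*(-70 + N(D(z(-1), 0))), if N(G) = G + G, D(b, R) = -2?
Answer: -5032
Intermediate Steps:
N(G) = 2*G
68*(-70 + N(D(z(-1), 0))) = 68*(-70 + 2*(-2)) = 68*(-70 - 4) = 68*(-74) = -5032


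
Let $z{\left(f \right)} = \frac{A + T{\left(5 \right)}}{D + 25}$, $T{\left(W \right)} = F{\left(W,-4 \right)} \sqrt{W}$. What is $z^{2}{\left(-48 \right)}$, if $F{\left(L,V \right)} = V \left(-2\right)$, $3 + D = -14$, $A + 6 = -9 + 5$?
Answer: $\frac{105}{16} - \frac{5 \sqrt{5}}{2} \approx 0.97233$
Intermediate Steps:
$A = -10$ ($A = -6 + \left(-9 + 5\right) = -6 - 4 = -10$)
$D = -17$ ($D = -3 - 14 = -17$)
$F{\left(L,V \right)} = - 2 V$
$T{\left(W \right)} = 8 \sqrt{W}$ ($T{\left(W \right)} = \left(-2\right) \left(-4\right) \sqrt{W} = 8 \sqrt{W}$)
$z{\left(f \right)} = - \frac{5}{4} + \sqrt{5}$ ($z{\left(f \right)} = \frac{-10 + 8 \sqrt{5}}{-17 + 25} = \frac{-10 + 8 \sqrt{5}}{8} = \left(-10 + 8 \sqrt{5}\right) \frac{1}{8} = - \frac{5}{4} + \sqrt{5}$)
$z^{2}{\left(-48 \right)} = \left(- \frac{5}{4} + \sqrt{5}\right)^{2}$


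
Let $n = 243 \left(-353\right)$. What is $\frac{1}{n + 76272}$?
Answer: $- \frac{1}{9507} \approx -0.00010519$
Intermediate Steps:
$n = -85779$
$\frac{1}{n + 76272} = \frac{1}{-85779 + 76272} = \frac{1}{-9507} = - \frac{1}{9507}$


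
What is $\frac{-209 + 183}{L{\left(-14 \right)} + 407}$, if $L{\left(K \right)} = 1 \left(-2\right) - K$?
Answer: $- \frac{26}{419} \approx -0.062052$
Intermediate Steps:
$L{\left(K \right)} = -2 - K$
$\frac{-209 + 183}{L{\left(-14 \right)} + 407} = \frac{-209 + 183}{\left(-2 - -14\right) + 407} = - \frac{26}{\left(-2 + 14\right) + 407} = - \frac{26}{12 + 407} = - \frac{26}{419}$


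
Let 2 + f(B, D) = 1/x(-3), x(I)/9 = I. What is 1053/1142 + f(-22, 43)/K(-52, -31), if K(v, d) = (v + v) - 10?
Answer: 825986/878769 ≈ 0.93994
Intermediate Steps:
x(I) = 9*I
f(B, D) = -55/27 (f(B, D) = -2 + 1/(9*(-3)) = -2 + 1/(-27) = -2 - 1/27 = -55/27)
K(v, d) = -10 + 2*v (K(v, d) = 2*v - 10 = -10 + 2*v)
1053/1142 + f(-22, 43)/K(-52, -31) = 1053/1142 - 55/(27*(-10 + 2*(-52))) = 1053*(1/1142) - 55/(27*(-10 - 104)) = 1053/1142 - 55/27/(-114) = 1053/1142 - 55/27*(-1/114) = 1053/1142 + 55/3078 = 825986/878769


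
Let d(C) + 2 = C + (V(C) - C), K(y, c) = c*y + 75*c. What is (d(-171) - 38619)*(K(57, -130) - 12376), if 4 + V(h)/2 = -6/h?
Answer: 65033812064/57 ≈ 1.1409e+9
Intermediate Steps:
V(h) = -8 - 12/h (V(h) = -8 + 2*(-6/h) = -8 - 12/h)
K(y, c) = 75*c + c*y
d(C) = -10 - 12/C (d(C) = -2 + (C + ((-8 - 12/C) - C)) = -2 + (C + (-8 - C - 12/C)) = -2 + (-8 - 12/C) = -10 - 12/C)
(d(-171) - 38619)*(K(57, -130) - 12376) = ((-10 - 12/(-171)) - 38619)*(-130*(75 + 57) - 12376) = ((-10 - 12*(-1/171)) - 38619)*(-130*132 - 12376) = ((-10 + 4/57) - 38619)*(-17160 - 12376) = (-566/57 - 38619)*(-29536) = -2201849/57*(-29536) = 65033812064/57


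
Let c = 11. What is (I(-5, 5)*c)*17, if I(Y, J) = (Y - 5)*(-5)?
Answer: 9350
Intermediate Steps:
I(Y, J) = 25 - 5*Y (I(Y, J) = (-5 + Y)*(-5) = 25 - 5*Y)
(I(-5, 5)*c)*17 = ((25 - 5*(-5))*11)*17 = ((25 + 25)*11)*17 = (50*11)*17 = 550*17 = 9350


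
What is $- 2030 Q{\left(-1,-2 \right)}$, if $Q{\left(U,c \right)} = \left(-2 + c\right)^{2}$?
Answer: $-32480$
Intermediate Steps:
$- 2030 Q{\left(-1,-2 \right)} = - 2030 \left(-2 - 2\right)^{2} = - 2030 \left(-4\right)^{2} = \left(-2030\right) 16 = -32480$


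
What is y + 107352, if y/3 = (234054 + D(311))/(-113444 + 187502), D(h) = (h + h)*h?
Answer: 1325259484/12343 ≈ 1.0737e+5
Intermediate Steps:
D(h) = 2*h**2 (D(h) = (2*h)*h = 2*h**2)
y = 213748/12343 (y = 3*((234054 + 2*311**2)/(-113444 + 187502)) = 3*((234054 + 2*96721)/74058) = 3*((234054 + 193442)*(1/74058)) = 3*(427496*(1/74058)) = 3*(213748/37029) = 213748/12343 ≈ 17.317)
y + 107352 = 213748/12343 + 107352 = 1325259484/12343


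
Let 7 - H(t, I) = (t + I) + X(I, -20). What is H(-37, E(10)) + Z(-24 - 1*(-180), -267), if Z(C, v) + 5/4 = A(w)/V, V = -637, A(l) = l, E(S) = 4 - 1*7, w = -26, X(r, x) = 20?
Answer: 5055/196 ≈ 25.791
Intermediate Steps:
E(S) = -3 (E(S) = 4 - 7 = -3)
H(t, I) = -13 - I - t (H(t, I) = 7 - ((t + I) + 20) = 7 - ((I + t) + 20) = 7 - (20 + I + t) = 7 + (-20 - I - t) = -13 - I - t)
Z(C, v) = -237/196 (Z(C, v) = -5/4 - 26/(-637) = -5/4 - 26*(-1/637) = -5/4 + 2/49 = -237/196)
H(-37, E(10)) + Z(-24 - 1*(-180), -267) = (-13 - 1*(-3) - 1*(-37)) - 237/196 = (-13 + 3 + 37) - 237/196 = 27 - 237/196 = 5055/196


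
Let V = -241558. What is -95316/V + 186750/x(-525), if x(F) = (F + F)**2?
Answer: 33377077/59181710 ≈ 0.56398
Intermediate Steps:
x(F) = 4*F**2 (x(F) = (2*F)**2 = 4*F**2)
-95316/V + 186750/x(-525) = -95316/(-241558) + 186750/((4*(-525)**2)) = -95316*(-1/241558) + 186750/((4*275625)) = 47658/120779 + 186750/1102500 = 47658/120779 + 186750*(1/1102500) = 47658/120779 + 83/490 = 33377077/59181710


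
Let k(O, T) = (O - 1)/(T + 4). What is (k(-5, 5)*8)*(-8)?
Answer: 128/3 ≈ 42.667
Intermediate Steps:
k(O, T) = (-1 + O)/(4 + T)
(k(-5, 5)*8)*(-8) = (((-1 - 5)/(4 + 5))*8)*(-8) = ((-6/9)*8)*(-8) = (((⅑)*(-6))*8)*(-8) = -⅔*8*(-8) = -16/3*(-8) = 128/3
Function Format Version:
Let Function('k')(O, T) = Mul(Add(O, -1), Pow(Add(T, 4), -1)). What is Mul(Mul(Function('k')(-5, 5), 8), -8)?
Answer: Rational(128, 3) ≈ 42.667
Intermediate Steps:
Function('k')(O, T) = Mul(Pow(Add(4, T), -1), Add(-1, O)) (Function('k')(O, T) = Mul(Add(-1, O), Pow(Add(4, T), -1)) = Mul(Pow(Add(4, T), -1), Add(-1, O)))
Mul(Mul(Function('k')(-5, 5), 8), -8) = Mul(Mul(Mul(Pow(Add(4, 5), -1), Add(-1, -5)), 8), -8) = Mul(Mul(Mul(Pow(9, -1), -6), 8), -8) = Mul(Mul(Mul(Rational(1, 9), -6), 8), -8) = Mul(Mul(Rational(-2, 3), 8), -8) = Mul(Rational(-16, 3), -8) = Rational(128, 3)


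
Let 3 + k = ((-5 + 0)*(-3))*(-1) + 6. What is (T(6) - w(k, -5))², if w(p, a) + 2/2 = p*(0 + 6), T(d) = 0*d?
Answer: 5329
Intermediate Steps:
T(d) = 0
k = -12 (k = -3 + (((-5 + 0)*(-3))*(-1) + 6) = -3 + (-5*(-3)*(-1) + 6) = -3 + (15*(-1) + 6) = -3 + (-15 + 6) = -3 - 9 = -12)
w(p, a) = -1 + 6*p (w(p, a) = -1 + p*(0 + 6) = -1 + p*6 = -1 + 6*p)
(T(6) - w(k, -5))² = (0 - (-1 + 6*(-12)))² = (0 - (-1 - 72))² = (0 - 1*(-73))² = (0 + 73)² = 73² = 5329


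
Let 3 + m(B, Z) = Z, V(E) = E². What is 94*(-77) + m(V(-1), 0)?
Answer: -7241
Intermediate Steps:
m(B, Z) = -3 + Z
94*(-77) + m(V(-1), 0) = 94*(-77) + (-3 + 0) = -7238 - 3 = -7241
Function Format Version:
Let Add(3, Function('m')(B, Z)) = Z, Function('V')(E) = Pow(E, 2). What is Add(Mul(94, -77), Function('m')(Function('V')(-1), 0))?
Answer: -7241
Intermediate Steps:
Function('m')(B, Z) = Add(-3, Z)
Add(Mul(94, -77), Function('m')(Function('V')(-1), 0)) = Add(Mul(94, -77), Add(-3, 0)) = Add(-7238, -3) = -7241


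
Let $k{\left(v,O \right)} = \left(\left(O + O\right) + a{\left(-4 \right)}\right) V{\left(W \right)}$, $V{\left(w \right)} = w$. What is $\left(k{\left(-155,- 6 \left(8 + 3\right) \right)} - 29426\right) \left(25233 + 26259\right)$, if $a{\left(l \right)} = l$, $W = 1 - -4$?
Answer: $-1550218152$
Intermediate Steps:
$W = 5$ ($W = 1 + 4 = 5$)
$k{\left(v,O \right)} = -20 + 10 O$ ($k{\left(v,O \right)} = \left(\left(O + O\right) - 4\right) 5 = \left(2 O - 4\right) 5 = \left(-4 + 2 O\right) 5 = -20 + 10 O$)
$\left(k{\left(-155,- 6 \left(8 + 3\right) \right)} - 29426\right) \left(25233 + 26259\right) = \left(\left(-20 + 10 \left(- 6 \left(8 + 3\right)\right)\right) - 29426\right) \left(25233 + 26259\right) = \left(\left(-20 + 10 \left(\left(-6\right) 11\right)\right) - 29426\right) 51492 = \left(\left(-20 + 10 \left(-66\right)\right) - 29426\right) 51492 = \left(\left(-20 - 660\right) - 29426\right) 51492 = \left(-680 - 29426\right) 51492 = \left(-30106\right) 51492 = -1550218152$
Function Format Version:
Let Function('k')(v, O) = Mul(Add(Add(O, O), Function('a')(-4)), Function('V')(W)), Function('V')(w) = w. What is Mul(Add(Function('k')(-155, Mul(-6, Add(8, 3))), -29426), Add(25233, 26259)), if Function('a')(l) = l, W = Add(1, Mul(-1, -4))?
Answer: -1550218152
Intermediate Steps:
W = 5 (W = Add(1, 4) = 5)
Function('k')(v, O) = Add(-20, Mul(10, O)) (Function('k')(v, O) = Mul(Add(Add(O, O), -4), 5) = Mul(Add(Mul(2, O), -4), 5) = Mul(Add(-4, Mul(2, O)), 5) = Add(-20, Mul(10, O)))
Mul(Add(Function('k')(-155, Mul(-6, Add(8, 3))), -29426), Add(25233, 26259)) = Mul(Add(Add(-20, Mul(10, Mul(-6, Add(8, 3)))), -29426), Add(25233, 26259)) = Mul(Add(Add(-20, Mul(10, Mul(-6, 11))), -29426), 51492) = Mul(Add(Add(-20, Mul(10, -66)), -29426), 51492) = Mul(Add(Add(-20, -660), -29426), 51492) = Mul(Add(-680, -29426), 51492) = Mul(-30106, 51492) = -1550218152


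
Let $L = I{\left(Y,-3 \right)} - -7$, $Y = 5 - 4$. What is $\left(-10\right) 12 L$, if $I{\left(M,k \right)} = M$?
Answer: $-960$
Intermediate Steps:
$Y = 1$ ($Y = 5 - 4 = 1$)
$L = 8$ ($L = 1 - -7 = 1 + 7 = 8$)
$\left(-10\right) 12 L = \left(-10\right) 12 \cdot 8 = \left(-120\right) 8 = -960$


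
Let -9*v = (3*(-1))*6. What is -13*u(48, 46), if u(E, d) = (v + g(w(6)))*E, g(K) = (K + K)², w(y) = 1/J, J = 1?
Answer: -3744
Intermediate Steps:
w(y) = 1 (w(y) = 1/1 = 1)
g(K) = 4*K² (g(K) = (2*K)² = 4*K²)
v = 2 (v = -3*(-1)*6/9 = -(-1)*6/3 = -⅑*(-18) = 2)
u(E, d) = 6*E (u(E, d) = (2 + 4*1²)*E = (2 + 4*1)*E = (2 + 4)*E = 6*E)
-13*u(48, 46) = -78*48 = -13*288 = -3744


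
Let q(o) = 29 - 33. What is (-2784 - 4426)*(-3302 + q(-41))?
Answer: 23836260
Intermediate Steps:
q(o) = -4
(-2784 - 4426)*(-3302 + q(-41)) = (-2784 - 4426)*(-3302 - 4) = -7210*(-3306) = 23836260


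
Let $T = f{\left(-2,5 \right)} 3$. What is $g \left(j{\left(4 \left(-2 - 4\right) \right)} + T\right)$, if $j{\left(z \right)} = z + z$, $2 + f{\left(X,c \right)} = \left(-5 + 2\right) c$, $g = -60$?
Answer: $5940$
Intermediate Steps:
$f{\left(X,c \right)} = -2 - 3 c$ ($f{\left(X,c \right)} = -2 + \left(-5 + 2\right) c = -2 - 3 c$)
$T = -51$ ($T = \left(-2 - 15\right) 3 = \left(-17\right) 3 = -51$)
$j{\left(z \right)} = 2 z$
$g \left(j{\left(4 \left(-2 - 4\right) \right)} + T\right) = - 60 \left(2 \cdot 4 \left(-2 - 4\right) - 51\right) = - 60 \left(2 \cdot 4 \left(-6\right) - 51\right) = - 60 \left(2 \left(-24\right) - 51\right) = - 60 \left(-48 - 51\right) = \left(-60\right) \left(-99\right) = 5940$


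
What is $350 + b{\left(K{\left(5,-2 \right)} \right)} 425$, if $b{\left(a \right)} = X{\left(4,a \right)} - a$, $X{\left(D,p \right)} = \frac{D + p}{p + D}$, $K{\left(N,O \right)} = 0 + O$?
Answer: $1625$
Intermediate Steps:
$K{\left(N,O \right)} = O$
$X{\left(D,p \right)} = 1$ ($X{\left(D,p \right)} = \frac{D + p}{D + p} = 1$)
$b{\left(a \right)} = 1 - a$
$350 + b{\left(K{\left(5,-2 \right)} \right)} 425 = 350 + \left(1 - -2\right) 425 = 350 + \left(1 + 2\right) 425 = 350 + 3 \cdot 425 = 350 + 1275 = 1625$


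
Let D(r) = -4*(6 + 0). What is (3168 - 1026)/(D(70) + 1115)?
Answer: 2142/1091 ≈ 1.9633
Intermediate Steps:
D(r) = -24 (D(r) = -4*6 = -24)
(3168 - 1026)/(D(70) + 1115) = (3168 - 1026)/(-24 + 1115) = 2142/1091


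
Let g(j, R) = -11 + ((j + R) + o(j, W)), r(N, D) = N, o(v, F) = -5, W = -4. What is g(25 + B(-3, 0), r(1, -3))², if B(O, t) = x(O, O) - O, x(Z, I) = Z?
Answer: 100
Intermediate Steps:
B(O, t) = 0 (B(O, t) = O - O = 0)
g(j, R) = -16 + R + j (g(j, R) = -11 + ((j + R) - 5) = -11 + ((R + j) - 5) = -11 + (-5 + R + j) = -16 + R + j)
g(25 + B(-3, 0), r(1, -3))² = (-16 + 1 + (25 + 0))² = (-16 + 1 + 25)² = 10² = 100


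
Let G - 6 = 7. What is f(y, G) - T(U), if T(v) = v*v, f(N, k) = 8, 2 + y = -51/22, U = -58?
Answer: -3356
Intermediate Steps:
G = 13 (G = 6 + 7 = 13)
y = -95/22 (y = -2 - 51/22 = -95/22 ≈ -4.3182)
T(v) = v²
f(y, G) - T(U) = 8 - 1*(-58)² = 8 - 1*3364 = 8 - 3364 = -3356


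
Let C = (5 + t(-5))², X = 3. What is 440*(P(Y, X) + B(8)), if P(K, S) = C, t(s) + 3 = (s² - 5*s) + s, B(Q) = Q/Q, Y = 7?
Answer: 972400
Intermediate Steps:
B(Q) = 1
t(s) = -3 + s² - 4*s (t(s) = -3 + ((s² - 5*s) + s) = -3 + (s² - 4*s) = -3 + s² - 4*s)
C = 2209 (C = (5 + (-3 + (-5)² - 4*(-5)))² = (5 + (-3 + 25 + 20))² = (5 + 42)² = 47² = 2209)
P(K, S) = 2209
440*(P(Y, X) + B(8)) = 440*(2209 + 1) = 440*2210 = 972400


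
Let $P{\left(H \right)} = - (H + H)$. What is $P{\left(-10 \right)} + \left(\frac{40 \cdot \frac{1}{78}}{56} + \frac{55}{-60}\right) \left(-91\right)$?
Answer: $\frac{1231}{12} \approx 102.58$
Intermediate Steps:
$P{\left(H \right)} = - 2 H$
$P{\left(-10 \right)} + \left(\frac{40 \cdot \frac{1}{78}}{56} + \frac{55}{-60}\right) \left(-91\right) = \left(-2\right) \left(-10\right) + \left(\frac{40 \cdot \frac{1}{78}}{56} + \frac{55}{-60}\right) \left(-91\right) = 20 + \left(40 \cdot \frac{1}{78} \cdot \frac{1}{56} + 55 \left(- \frac{1}{60}\right)\right) \left(-91\right) = 20 + \left(\frac{20}{39} \cdot \frac{1}{56} - \frac{11}{12}\right) \left(-91\right) = 20 + \left(\frac{5}{546} - \frac{11}{12}\right) \left(-91\right) = 20 - - \frac{991}{12} = 20 + \frac{991}{12} = \frac{1231}{12}$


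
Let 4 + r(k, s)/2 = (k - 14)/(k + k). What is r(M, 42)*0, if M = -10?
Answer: 0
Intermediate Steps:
r(k, s) = -8 + (-14 + k)/k (r(k, s) = -8 + 2*((k - 14)/(k + k)) = -8 + 2*((-14 + k)/((2*k))) = -8 + 2*((-14 + k)*(1/(2*k))) = -8 + 2*((-14 + k)/(2*k)) = -8 + (-14 + k)/k)
r(M, 42)*0 = (-7 - 14/(-10))*0 = (-7 - 14*(-1/10))*0 = (-7 + 7/5)*0 = -28/5*0 = 0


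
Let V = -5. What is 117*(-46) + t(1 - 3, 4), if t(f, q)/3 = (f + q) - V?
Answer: -5361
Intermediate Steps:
t(f, q) = 15 + 3*f + 3*q (t(f, q) = 3*((f + q) - 1*(-5)) = 3*((f + q) + 5) = 3*(5 + f + q) = 15 + 3*f + 3*q)
117*(-46) + t(1 - 3, 4) = 117*(-46) + (15 + 3*(1 - 3) + 3*4) = -5382 + (15 + 3*(-2) + 12) = -5382 + (15 - 6 + 12) = -5382 + 21 = -5361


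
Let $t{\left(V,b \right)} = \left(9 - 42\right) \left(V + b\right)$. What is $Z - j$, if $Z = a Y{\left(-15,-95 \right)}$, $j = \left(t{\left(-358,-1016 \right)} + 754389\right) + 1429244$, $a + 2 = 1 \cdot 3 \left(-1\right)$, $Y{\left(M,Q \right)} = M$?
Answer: $-2228900$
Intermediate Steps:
$t{\left(V,b \right)} = - 33 V - 33 b$ ($t{\left(V,b \right)} = - 33 \left(V + b\right) = - 33 V - 33 b$)
$a = -5$ ($a = -2 + 1 \cdot 3 \left(-1\right) = -2 + 3 \left(-1\right) = -2 - 3 = -5$)
$j = 2228975$ ($j = \left(\left(\left(-33\right) \left(-358\right) - -33528\right) + 754389\right) + 1429244 = \left(\left(11814 + 33528\right) + 754389\right) + 1429244 = \left(45342 + 754389\right) + 1429244 = 799731 + 1429244 = 2228975$)
$Z = 75$ ($Z = \left(-5\right) \left(-15\right) = 75$)
$Z - j = 75 - 2228975 = -2228900$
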